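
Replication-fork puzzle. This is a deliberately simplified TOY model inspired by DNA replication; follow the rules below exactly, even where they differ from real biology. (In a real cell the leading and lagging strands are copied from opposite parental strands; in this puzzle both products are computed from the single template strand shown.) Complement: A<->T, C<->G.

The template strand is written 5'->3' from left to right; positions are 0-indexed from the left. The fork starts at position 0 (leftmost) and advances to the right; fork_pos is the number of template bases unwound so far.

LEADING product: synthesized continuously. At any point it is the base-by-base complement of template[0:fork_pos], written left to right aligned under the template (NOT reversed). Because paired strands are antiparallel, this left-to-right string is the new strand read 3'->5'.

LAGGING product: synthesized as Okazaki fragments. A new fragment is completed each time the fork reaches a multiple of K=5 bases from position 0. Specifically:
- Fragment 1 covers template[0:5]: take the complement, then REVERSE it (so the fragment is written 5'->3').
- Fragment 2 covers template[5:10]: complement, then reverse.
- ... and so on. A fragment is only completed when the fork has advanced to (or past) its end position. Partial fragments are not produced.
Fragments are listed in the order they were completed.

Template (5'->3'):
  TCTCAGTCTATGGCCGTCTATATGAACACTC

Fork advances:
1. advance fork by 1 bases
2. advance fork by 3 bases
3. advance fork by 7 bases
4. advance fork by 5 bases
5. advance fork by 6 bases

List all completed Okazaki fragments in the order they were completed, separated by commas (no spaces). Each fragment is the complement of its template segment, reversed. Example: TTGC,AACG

Answer: TGAGA,TAGAC,GGCCA,TAGAC

Derivation:
Step 1: advance 1 -> fork_pos = 0 + 1 = 1. Next multiple of 5 is 5 (not reached); still 0 fragment(s).
Step 2: advance 3 -> fork_pos = 1 + 3 = 4. Next multiple of 5 is 5 (not reached); still 0 fragment(s).
Step 3: advance 7 -> fork_pos = 4 + 7 = 11. Reached multiple(s) of 5: 5, 10 -> fragments 1-2 completed (2 total).
Step 4: advance 5 -> fork_pos = 11 + 5 = 16. Reached multiple(s) of 5: 15 -> fragment 3 completed (3 total).
Step 5: advance 6 -> fork_pos = 16 + 6 = 22. Reached multiple(s) of 5: 20 -> fragment 4 completed (4 total).
Final fork_pos = 22, so 4 fragment(s) are complete. Build each: template segment -> complement -> reverse.
Fragment 1: template[0:5] = TCTCA -> complement AGAGT -> reversed TGAGA
Fragment 2: template[5:10] = GTCTA -> complement CAGAT -> reversed TAGAC
Fragment 3: template[10:15] = TGGCC -> complement ACCGG -> reversed GGCCA
Fragment 4: template[15:20] = GTCTA -> complement CAGAT -> reversed TAGAC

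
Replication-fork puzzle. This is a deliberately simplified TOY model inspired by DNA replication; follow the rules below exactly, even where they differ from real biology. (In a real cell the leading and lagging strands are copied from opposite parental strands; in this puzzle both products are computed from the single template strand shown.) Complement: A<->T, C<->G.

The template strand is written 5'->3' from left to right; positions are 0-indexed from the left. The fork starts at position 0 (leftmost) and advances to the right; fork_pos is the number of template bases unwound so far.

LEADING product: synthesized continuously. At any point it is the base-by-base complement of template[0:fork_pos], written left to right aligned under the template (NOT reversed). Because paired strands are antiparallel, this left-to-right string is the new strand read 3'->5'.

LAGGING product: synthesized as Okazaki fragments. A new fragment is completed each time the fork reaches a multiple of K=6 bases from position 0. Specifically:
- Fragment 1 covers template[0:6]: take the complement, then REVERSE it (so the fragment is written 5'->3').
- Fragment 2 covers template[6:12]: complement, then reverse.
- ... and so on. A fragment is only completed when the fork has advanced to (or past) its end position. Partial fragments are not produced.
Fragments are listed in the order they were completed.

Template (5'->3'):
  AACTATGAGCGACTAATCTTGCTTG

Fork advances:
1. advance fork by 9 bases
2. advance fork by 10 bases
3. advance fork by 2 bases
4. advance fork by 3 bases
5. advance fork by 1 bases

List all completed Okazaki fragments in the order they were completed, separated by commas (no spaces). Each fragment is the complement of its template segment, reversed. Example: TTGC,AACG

Answer: ATAGTT,TCGCTC,GATTAG,AAGCAA

Derivation:
Step 1: advance 9 -> fork_pos = 0 + 9 = 9. Reached multiple(s) of 6: 6 -> fragment 1 completed (1 total).
Step 2: advance 10 -> fork_pos = 9 + 10 = 19. Reached multiple(s) of 6: 12, 18 -> fragments 2-3 completed (3 total).
Step 3: advance 2 -> fork_pos = 19 + 2 = 21. Next multiple of 6 is 24 (not reached); still 3 fragment(s).
Step 4: advance 3 -> fork_pos = 21 + 3 = 24. Reached multiple(s) of 6: 24 -> fragment 4 completed (4 total).
Step 5: advance 1 -> fork_pos = 24 + 1 = 25. Next multiple of 6 is 30 (not reached); still 4 fragment(s).
Final fork_pos = 25, so 4 fragment(s) are complete. Build each: template segment -> complement -> reverse.
Fragment 1: template[0:6] = AACTAT -> complement TTGATA -> reversed ATAGTT
Fragment 2: template[6:12] = GAGCGA -> complement CTCGCT -> reversed TCGCTC
Fragment 3: template[12:18] = CTAATC -> complement GATTAG -> reversed GATTAG
Fragment 4: template[18:24] = TTGCTT -> complement AACGAA -> reversed AAGCAA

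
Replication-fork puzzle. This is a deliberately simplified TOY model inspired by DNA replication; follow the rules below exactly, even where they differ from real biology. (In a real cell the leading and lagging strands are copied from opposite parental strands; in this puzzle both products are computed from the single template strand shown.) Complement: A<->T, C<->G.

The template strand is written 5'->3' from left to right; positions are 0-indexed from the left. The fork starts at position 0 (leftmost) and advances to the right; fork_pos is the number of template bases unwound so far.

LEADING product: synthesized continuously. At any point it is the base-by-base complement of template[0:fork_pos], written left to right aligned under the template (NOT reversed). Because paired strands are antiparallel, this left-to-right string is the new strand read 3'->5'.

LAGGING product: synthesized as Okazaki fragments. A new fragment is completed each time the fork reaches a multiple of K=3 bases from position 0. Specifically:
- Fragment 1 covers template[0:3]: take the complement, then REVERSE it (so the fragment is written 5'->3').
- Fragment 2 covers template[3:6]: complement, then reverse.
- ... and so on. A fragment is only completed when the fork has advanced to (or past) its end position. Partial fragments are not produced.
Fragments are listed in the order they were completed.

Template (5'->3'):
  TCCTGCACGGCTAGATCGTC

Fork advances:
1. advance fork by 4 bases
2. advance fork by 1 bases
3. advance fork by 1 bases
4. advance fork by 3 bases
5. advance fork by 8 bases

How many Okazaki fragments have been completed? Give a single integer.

Step 1: advance 4 -> fork_pos = 0 + 4 = 4. Reached multiple(s) of 3: 3 -> fragment 1 completed (1 total).
Step 2: advance 1 -> fork_pos = 4 + 1 = 5. Next multiple of 3 is 6 (not reached); still 1 fragment(s).
Step 3: advance 1 -> fork_pos = 5 + 1 = 6. Reached multiple(s) of 3: 6 -> fragment 2 completed (2 total).
Step 4: advance 3 -> fork_pos = 6 + 3 = 9. Reached multiple(s) of 3: 9 -> fragment 3 completed (3 total).
Step 5: advance 8 -> fork_pos = 9 + 8 = 17. Reached multiple(s) of 3: 12, 15 -> fragments 4-5 completed (5 total).
Check: final fork_pos = 17; the multiples of 3 that are <= 17 are 3..15 -> 17 // 3 = 5 completed fragment(s).

Answer: 5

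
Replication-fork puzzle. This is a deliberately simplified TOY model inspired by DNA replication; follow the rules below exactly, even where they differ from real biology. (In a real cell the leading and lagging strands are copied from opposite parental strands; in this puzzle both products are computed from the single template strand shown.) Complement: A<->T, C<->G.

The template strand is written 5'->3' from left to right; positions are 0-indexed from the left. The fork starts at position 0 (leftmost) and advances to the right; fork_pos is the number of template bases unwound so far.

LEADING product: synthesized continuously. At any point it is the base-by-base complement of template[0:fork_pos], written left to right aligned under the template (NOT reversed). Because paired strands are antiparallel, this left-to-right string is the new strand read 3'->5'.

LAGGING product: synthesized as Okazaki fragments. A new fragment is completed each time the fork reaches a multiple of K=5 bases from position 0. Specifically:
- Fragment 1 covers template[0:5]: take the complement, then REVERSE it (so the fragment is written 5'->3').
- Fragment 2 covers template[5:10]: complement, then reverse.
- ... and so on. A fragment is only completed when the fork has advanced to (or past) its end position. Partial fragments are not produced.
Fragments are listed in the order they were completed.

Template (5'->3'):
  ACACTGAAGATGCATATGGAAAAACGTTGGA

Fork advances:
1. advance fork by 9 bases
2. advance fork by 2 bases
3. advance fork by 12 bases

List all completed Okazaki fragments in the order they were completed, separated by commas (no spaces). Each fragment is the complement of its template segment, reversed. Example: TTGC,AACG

Answer: AGTGT,TCTTC,ATGCA,TCCAT

Derivation:
Step 1: advance 9 -> fork_pos = 0 + 9 = 9. Reached multiple(s) of 5: 5 -> fragment 1 completed (1 total).
Step 2: advance 2 -> fork_pos = 9 + 2 = 11. Reached multiple(s) of 5: 10 -> fragment 2 completed (2 total).
Step 3: advance 12 -> fork_pos = 11 + 12 = 23. Reached multiple(s) of 5: 15, 20 -> fragments 3-4 completed (4 total).
Final fork_pos = 23, so 4 fragment(s) are complete. Build each: template segment -> complement -> reverse.
Fragment 1: template[0:5] = ACACT -> complement TGTGA -> reversed AGTGT
Fragment 2: template[5:10] = GAAGA -> complement CTTCT -> reversed TCTTC
Fragment 3: template[10:15] = TGCAT -> complement ACGTA -> reversed ATGCA
Fragment 4: template[15:20] = ATGGA -> complement TACCT -> reversed TCCAT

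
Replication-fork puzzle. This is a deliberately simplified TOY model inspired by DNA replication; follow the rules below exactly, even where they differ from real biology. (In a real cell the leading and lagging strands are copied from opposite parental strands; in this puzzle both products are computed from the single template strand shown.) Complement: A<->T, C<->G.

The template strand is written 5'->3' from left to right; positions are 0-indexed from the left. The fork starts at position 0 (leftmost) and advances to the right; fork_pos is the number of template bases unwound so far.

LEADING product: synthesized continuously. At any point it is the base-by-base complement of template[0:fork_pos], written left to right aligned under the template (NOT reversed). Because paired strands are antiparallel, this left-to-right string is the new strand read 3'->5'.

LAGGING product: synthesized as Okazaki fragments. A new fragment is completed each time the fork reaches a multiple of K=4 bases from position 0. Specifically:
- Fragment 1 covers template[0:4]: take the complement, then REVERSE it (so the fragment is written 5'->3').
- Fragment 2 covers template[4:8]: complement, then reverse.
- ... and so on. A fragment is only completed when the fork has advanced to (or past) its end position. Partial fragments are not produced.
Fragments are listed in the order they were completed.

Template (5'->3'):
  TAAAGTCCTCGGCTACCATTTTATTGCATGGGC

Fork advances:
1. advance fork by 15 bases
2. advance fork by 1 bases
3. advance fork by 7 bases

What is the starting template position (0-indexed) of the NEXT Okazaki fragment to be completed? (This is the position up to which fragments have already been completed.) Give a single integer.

Step 1: advance 15 -> fork_pos = 0 + 15 = 15. Reached multiple(s) of 4: 4, 8, 12 -> fragments 1-3 completed (3 total).
Step 2: advance 1 -> fork_pos = 15 + 1 = 16. Reached multiple(s) of 4: 16 -> fragment 4 completed (4 total).
Step 3: advance 7 -> fork_pos = 16 + 7 = 23. Reached multiple(s) of 4: 20 -> fragment 5 completed (5 total).
5 fragment(s) completed, covering template[0:20] (5 x 4 = 20). The next fragment, fragment 6, covers template[20:24], so it starts at position 20.

Answer: 20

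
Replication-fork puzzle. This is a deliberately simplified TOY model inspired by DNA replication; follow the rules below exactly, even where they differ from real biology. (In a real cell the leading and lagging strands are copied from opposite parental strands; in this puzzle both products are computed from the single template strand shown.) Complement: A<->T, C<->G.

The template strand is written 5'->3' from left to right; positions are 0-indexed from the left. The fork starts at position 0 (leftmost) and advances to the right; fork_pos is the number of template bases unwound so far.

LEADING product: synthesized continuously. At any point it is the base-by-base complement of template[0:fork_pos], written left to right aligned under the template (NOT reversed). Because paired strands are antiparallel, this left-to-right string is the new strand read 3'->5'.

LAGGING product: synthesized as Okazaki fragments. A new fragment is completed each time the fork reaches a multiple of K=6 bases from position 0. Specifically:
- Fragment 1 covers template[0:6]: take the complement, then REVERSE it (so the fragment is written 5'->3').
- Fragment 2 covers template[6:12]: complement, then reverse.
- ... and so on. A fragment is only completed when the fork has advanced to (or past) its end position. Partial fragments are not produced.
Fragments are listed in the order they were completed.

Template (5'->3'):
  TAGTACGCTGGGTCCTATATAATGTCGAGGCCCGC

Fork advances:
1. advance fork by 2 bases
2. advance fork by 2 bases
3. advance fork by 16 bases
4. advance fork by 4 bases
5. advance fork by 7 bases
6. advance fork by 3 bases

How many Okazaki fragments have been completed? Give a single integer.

Step 1: advance 2 -> fork_pos = 0 + 2 = 2. Next multiple of 6 is 6 (not reached); still 0 fragment(s).
Step 2: advance 2 -> fork_pos = 2 + 2 = 4. Next multiple of 6 is 6 (not reached); still 0 fragment(s).
Step 3: advance 16 -> fork_pos = 4 + 16 = 20. Reached multiple(s) of 6: 6, 12, 18 -> fragments 1-3 completed (3 total).
Step 4: advance 4 -> fork_pos = 20 + 4 = 24. Reached multiple(s) of 6: 24 -> fragment 4 completed (4 total).
Step 5: advance 7 -> fork_pos = 24 + 7 = 31. Reached multiple(s) of 6: 30 -> fragment 5 completed (5 total).
Step 6: advance 3 -> fork_pos = 31 + 3 = 34. Next multiple of 6 is 36 (not reached); still 5 fragment(s).
Check: final fork_pos = 34; the multiples of 6 that are <= 34 are 6..30 -> 34 // 6 = 5 completed fragment(s).

Answer: 5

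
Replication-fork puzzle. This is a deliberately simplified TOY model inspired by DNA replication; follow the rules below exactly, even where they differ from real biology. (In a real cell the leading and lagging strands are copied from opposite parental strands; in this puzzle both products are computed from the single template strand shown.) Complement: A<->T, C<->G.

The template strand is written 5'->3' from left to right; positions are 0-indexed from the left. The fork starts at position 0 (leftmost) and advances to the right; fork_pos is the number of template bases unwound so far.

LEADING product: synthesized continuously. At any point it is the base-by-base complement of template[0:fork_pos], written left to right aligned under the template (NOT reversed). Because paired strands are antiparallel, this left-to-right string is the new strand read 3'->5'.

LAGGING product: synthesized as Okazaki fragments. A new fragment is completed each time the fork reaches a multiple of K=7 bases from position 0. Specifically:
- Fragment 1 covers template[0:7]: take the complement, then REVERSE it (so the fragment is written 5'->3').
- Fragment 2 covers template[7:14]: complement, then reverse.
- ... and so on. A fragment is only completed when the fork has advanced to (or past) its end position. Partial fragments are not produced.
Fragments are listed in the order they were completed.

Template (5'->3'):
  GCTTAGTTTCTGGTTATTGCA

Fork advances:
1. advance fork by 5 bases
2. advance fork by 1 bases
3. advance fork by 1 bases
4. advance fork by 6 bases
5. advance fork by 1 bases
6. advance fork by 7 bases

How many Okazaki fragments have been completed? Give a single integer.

Answer: 3

Derivation:
Step 1: advance 5 -> fork_pos = 0 + 5 = 5. Next multiple of 7 is 7 (not reached); still 0 fragment(s).
Step 2: advance 1 -> fork_pos = 5 + 1 = 6. Next multiple of 7 is 7 (not reached); still 0 fragment(s).
Step 3: advance 1 -> fork_pos = 6 + 1 = 7. Reached multiple(s) of 7: 7 -> fragment 1 completed (1 total).
Step 4: advance 6 -> fork_pos = 7 + 6 = 13. Next multiple of 7 is 14 (not reached); still 1 fragment(s).
Step 5: advance 1 -> fork_pos = 13 + 1 = 14. Reached multiple(s) of 7: 14 -> fragment 2 completed (2 total).
Step 6: advance 7 -> fork_pos = 14 + 7 = 21. Reached multiple(s) of 7: 21 -> fragment 3 completed (3 total).
Check: final fork_pos = 21; the multiples of 7 that are <= 21 are 7..21 -> 21 // 7 = 3 completed fragment(s).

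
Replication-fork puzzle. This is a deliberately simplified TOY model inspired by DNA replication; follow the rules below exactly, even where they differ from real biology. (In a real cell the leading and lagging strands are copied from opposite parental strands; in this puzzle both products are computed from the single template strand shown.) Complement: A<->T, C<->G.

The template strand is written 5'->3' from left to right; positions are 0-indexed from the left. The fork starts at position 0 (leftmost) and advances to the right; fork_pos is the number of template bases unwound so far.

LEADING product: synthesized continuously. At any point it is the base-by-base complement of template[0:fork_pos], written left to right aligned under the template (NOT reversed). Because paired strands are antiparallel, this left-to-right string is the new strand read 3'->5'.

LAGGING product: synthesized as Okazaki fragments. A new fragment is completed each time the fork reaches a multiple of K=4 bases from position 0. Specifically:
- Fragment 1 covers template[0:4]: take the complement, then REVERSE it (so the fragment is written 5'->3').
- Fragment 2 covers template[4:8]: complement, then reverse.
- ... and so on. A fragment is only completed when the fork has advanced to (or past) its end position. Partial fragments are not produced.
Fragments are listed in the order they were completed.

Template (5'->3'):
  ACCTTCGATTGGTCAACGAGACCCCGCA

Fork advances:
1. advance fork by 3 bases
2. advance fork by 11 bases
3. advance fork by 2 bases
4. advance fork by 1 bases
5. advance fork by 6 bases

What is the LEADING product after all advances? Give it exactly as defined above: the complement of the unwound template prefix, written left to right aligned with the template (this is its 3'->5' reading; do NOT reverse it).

Step 1: advance 3 -> fork_pos = 0 + 3 = 3.
Step 2: advance 11 -> fork_pos = 3 + 11 = 14.
Step 3: advance 2 -> fork_pos = 14 + 2 = 16.
Step 4: advance 1 -> fork_pos = 16 + 1 = 17.
Step 5: advance 6 -> fork_pos = 17 + 6 = 23.
Unwound prefix: template[0:23] = ACCTTCGATTGGTCAACGAGACC
Complement it base by base (A<->T, C<->G), keeping left-to-right order:
  [0:5] ACCTT -> TGGAA
  [5:10] CGATT -> GCTAA
  [10:15] GGTCA -> CCAGT
  [15:20] ACGAG -> TGCTC
  [20:23] ACC -> TGG
Concatenate: TGGAAGCTAACCAGTTGCTCTGG (length 23; written aligned with the template, i.e. 3'->5').

Answer: TGGAAGCTAACCAGTTGCTCTGG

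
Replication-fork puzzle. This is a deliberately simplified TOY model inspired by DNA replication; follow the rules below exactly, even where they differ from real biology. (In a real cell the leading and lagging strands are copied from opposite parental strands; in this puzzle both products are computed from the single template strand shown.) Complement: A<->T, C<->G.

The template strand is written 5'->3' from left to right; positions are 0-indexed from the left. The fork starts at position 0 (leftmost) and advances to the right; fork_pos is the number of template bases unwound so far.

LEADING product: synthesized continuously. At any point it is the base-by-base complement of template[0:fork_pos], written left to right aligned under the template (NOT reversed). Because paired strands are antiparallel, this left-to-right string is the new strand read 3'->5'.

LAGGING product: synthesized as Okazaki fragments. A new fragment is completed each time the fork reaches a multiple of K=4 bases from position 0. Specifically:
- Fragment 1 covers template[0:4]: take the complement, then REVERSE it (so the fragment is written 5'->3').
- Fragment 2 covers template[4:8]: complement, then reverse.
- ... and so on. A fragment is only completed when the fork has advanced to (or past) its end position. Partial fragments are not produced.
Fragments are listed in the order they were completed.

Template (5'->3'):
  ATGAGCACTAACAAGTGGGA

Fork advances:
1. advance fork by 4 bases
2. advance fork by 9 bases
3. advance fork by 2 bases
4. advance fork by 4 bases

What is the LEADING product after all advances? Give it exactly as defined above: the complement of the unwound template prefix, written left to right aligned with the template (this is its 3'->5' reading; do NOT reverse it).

Answer: TACTCGTGATTGTTCACCC

Derivation:
Step 1: advance 4 -> fork_pos = 0 + 4 = 4.
Step 2: advance 9 -> fork_pos = 4 + 9 = 13.
Step 3: advance 2 -> fork_pos = 13 + 2 = 15.
Step 4: advance 4 -> fork_pos = 15 + 4 = 19.
Unwound prefix: template[0:19] = ATGAGCACTAACAAGTGGG
Complement it base by base (A<->T, C<->G), keeping left-to-right order:
  [0:5] ATGAG -> TACTC
  [5:10] CACTA -> GTGAT
  [10:15] ACAAG -> TGTTC
  [15:19] TGGG -> ACCC
Concatenate: TACTCGTGATTGTTCACCC (length 19; written aligned with the template, i.e. 3'->5').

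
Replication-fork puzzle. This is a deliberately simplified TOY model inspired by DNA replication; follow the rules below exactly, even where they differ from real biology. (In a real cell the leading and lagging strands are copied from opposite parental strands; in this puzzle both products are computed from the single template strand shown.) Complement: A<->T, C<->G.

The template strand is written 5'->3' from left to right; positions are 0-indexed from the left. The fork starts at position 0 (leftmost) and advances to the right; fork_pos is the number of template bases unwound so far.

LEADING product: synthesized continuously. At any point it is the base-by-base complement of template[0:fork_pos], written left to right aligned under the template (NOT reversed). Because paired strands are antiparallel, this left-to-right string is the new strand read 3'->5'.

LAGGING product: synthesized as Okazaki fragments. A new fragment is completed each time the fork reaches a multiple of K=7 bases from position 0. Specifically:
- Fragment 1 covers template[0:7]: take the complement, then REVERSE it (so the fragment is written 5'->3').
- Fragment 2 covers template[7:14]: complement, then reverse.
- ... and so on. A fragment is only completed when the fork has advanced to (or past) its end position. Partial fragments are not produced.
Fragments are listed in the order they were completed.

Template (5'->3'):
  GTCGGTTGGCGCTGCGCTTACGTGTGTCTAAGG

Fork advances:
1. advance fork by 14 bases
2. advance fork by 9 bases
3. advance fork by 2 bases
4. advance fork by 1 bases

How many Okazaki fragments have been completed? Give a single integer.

Step 1: advance 14 -> fork_pos = 0 + 14 = 14. Reached multiple(s) of 7: 7, 14 -> fragments 1-2 completed (2 total).
Step 2: advance 9 -> fork_pos = 14 + 9 = 23. Reached multiple(s) of 7: 21 -> fragment 3 completed (3 total).
Step 3: advance 2 -> fork_pos = 23 + 2 = 25. Next multiple of 7 is 28 (not reached); still 3 fragment(s).
Step 4: advance 1 -> fork_pos = 25 + 1 = 26. Next multiple of 7 is 28 (not reached); still 3 fragment(s).
Check: final fork_pos = 26; the multiples of 7 that are <= 26 are 7..21 -> 26 // 7 = 3 completed fragment(s).

Answer: 3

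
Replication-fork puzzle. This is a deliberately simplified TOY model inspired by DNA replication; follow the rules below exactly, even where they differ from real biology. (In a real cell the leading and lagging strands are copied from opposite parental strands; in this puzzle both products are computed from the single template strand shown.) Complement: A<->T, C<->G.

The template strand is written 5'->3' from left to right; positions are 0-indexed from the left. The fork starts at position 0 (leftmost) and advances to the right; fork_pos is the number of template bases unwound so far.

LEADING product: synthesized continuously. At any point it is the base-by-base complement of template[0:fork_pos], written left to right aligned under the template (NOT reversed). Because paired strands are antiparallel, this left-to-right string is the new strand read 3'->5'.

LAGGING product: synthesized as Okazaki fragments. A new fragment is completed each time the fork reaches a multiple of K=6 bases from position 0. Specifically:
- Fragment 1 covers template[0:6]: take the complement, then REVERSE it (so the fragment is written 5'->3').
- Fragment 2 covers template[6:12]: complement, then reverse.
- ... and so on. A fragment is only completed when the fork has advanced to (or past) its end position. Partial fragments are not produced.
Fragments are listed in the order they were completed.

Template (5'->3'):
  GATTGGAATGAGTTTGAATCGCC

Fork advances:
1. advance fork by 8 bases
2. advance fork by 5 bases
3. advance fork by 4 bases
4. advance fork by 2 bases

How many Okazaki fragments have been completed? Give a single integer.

Answer: 3

Derivation:
Step 1: advance 8 -> fork_pos = 0 + 8 = 8. Reached multiple(s) of 6: 6 -> fragment 1 completed (1 total).
Step 2: advance 5 -> fork_pos = 8 + 5 = 13. Reached multiple(s) of 6: 12 -> fragment 2 completed (2 total).
Step 3: advance 4 -> fork_pos = 13 + 4 = 17. Next multiple of 6 is 18 (not reached); still 2 fragment(s).
Step 4: advance 2 -> fork_pos = 17 + 2 = 19. Reached multiple(s) of 6: 18 -> fragment 3 completed (3 total).
Check: final fork_pos = 19; the multiples of 6 that are <= 19 are 6..18 -> 19 // 6 = 3 completed fragment(s).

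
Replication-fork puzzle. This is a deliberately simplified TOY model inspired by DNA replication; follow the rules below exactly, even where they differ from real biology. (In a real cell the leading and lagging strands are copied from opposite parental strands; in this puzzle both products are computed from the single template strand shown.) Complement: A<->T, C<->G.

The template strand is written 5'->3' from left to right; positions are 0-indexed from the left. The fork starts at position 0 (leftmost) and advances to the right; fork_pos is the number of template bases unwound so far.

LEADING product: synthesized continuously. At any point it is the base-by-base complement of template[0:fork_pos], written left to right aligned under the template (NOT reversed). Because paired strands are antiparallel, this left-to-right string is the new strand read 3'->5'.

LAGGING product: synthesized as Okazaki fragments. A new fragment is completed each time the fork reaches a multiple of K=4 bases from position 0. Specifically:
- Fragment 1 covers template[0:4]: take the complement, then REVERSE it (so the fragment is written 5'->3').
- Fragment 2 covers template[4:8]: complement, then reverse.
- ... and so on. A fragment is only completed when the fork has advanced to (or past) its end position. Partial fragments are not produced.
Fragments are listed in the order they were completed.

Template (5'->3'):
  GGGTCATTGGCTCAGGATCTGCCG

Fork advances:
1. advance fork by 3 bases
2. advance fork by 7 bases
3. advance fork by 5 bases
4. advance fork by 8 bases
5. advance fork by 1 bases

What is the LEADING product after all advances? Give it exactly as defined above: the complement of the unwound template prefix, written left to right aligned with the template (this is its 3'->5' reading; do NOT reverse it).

Answer: CCCAGTAACCGAGTCCTAGACGGC

Derivation:
Step 1: advance 3 -> fork_pos = 0 + 3 = 3.
Step 2: advance 7 -> fork_pos = 3 + 7 = 10.
Step 3: advance 5 -> fork_pos = 10 + 5 = 15.
Step 4: advance 8 -> fork_pos = 15 + 8 = 23.
Step 5: advance 1 -> fork_pos = 23 + 1 = 24.
Unwound prefix: template[0:24] = GGGTCATTGGCTCAGGATCTGCCG
Complement it base by base (A<->T, C<->G), keeping left-to-right order:
  [0:5] GGGTC -> CCCAG
  [5:10] ATTGG -> TAACC
  [10:15] CTCAG -> GAGTC
  [15:20] GATCT -> CTAGA
  [20:24] GCCG -> CGGC
Concatenate: CCCAGTAACCGAGTCCTAGACGGC (length 24; written aligned with the template, i.e. 3'->5').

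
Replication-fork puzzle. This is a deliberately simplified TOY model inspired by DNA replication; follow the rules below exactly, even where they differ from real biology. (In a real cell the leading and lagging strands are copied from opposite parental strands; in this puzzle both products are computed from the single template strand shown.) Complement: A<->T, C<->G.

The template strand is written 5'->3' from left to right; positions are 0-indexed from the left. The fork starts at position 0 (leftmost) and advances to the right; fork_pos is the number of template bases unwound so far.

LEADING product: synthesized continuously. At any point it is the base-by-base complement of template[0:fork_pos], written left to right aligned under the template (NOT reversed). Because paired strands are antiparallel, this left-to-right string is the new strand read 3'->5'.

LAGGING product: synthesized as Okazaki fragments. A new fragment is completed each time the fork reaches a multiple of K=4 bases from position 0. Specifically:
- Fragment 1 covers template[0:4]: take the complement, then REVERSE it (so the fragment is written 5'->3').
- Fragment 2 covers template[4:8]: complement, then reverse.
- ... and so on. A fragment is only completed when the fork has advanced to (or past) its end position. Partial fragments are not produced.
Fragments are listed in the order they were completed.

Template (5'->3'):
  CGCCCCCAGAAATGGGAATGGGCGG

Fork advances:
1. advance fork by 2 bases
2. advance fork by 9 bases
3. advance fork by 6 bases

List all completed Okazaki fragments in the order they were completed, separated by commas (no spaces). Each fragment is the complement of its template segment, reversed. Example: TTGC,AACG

Answer: GGCG,TGGG,TTTC,CCCA

Derivation:
Step 1: advance 2 -> fork_pos = 0 + 2 = 2. Next multiple of 4 is 4 (not reached); still 0 fragment(s).
Step 2: advance 9 -> fork_pos = 2 + 9 = 11. Reached multiple(s) of 4: 4, 8 -> fragments 1-2 completed (2 total).
Step 3: advance 6 -> fork_pos = 11 + 6 = 17. Reached multiple(s) of 4: 12, 16 -> fragments 3-4 completed (4 total).
Final fork_pos = 17, so 4 fragment(s) are complete. Build each: template segment -> complement -> reverse.
Fragment 1: template[0:4] = CGCC -> complement GCGG -> reversed GGCG
Fragment 2: template[4:8] = CCCA -> complement GGGT -> reversed TGGG
Fragment 3: template[8:12] = GAAA -> complement CTTT -> reversed TTTC
Fragment 4: template[12:16] = TGGG -> complement ACCC -> reversed CCCA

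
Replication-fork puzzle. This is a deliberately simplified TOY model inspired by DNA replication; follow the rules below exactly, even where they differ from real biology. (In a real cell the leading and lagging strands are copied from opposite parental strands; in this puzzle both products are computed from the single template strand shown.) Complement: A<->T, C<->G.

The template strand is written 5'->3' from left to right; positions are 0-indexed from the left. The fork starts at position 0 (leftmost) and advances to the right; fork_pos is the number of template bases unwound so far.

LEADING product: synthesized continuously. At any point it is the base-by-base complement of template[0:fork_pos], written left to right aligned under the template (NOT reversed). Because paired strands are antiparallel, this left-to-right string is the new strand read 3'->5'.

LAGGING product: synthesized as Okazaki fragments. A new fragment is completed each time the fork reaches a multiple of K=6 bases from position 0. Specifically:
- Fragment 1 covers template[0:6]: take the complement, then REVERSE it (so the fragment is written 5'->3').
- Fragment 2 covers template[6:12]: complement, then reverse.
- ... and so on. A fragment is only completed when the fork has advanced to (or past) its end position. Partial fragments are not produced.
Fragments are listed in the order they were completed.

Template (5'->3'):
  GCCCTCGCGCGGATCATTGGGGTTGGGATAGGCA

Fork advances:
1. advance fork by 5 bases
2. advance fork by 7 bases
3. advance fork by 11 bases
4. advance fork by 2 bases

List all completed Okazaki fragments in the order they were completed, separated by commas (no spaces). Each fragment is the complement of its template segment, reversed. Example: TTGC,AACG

Step 1: advance 5 -> fork_pos = 0 + 5 = 5. Next multiple of 6 is 6 (not reached); still 0 fragment(s).
Step 2: advance 7 -> fork_pos = 5 + 7 = 12. Reached multiple(s) of 6: 6, 12 -> fragments 1-2 completed (2 total).
Step 3: advance 11 -> fork_pos = 12 + 11 = 23. Reached multiple(s) of 6: 18 -> fragment 3 completed (3 total).
Step 4: advance 2 -> fork_pos = 23 + 2 = 25. Reached multiple(s) of 6: 24 -> fragment 4 completed (4 total).
Final fork_pos = 25, so 4 fragment(s) are complete. Build each: template segment -> complement -> reverse.
Fragment 1: template[0:6] = GCCCTC -> complement CGGGAG -> reversed GAGGGC
Fragment 2: template[6:12] = GCGCGG -> complement CGCGCC -> reversed CCGCGC
Fragment 3: template[12:18] = ATCATT -> complement TAGTAA -> reversed AATGAT
Fragment 4: template[18:24] = GGGGTT -> complement CCCCAA -> reversed AACCCC

Answer: GAGGGC,CCGCGC,AATGAT,AACCCC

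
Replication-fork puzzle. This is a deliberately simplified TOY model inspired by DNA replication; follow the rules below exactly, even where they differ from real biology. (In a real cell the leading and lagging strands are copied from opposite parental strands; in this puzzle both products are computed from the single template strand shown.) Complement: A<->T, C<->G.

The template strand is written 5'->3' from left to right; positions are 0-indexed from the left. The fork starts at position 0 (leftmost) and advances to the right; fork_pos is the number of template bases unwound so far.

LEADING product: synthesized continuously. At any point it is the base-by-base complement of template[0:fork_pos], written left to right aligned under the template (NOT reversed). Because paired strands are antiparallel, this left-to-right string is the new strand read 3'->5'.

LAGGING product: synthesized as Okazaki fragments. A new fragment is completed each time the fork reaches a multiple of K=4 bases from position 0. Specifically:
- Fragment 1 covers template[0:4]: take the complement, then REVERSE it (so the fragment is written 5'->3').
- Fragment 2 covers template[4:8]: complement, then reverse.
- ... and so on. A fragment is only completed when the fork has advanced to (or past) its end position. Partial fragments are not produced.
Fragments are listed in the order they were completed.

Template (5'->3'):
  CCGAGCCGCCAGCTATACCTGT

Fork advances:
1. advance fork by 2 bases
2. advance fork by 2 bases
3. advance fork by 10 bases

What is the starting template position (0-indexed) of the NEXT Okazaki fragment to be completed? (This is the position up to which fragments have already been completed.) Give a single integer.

Step 1: advance 2 -> fork_pos = 0 + 2 = 2. Next multiple of 4 is 4 (not reached); still 0 fragment(s).
Step 2: advance 2 -> fork_pos = 2 + 2 = 4. Reached multiple(s) of 4: 4 -> fragment 1 completed (1 total).
Step 3: advance 10 -> fork_pos = 4 + 10 = 14. Reached multiple(s) of 4: 8, 12 -> fragments 2-3 completed (3 total).
3 fragment(s) completed, covering template[0:12] (3 x 4 = 12). The next fragment, fragment 4, covers template[12:16], so it starts at position 12.

Answer: 12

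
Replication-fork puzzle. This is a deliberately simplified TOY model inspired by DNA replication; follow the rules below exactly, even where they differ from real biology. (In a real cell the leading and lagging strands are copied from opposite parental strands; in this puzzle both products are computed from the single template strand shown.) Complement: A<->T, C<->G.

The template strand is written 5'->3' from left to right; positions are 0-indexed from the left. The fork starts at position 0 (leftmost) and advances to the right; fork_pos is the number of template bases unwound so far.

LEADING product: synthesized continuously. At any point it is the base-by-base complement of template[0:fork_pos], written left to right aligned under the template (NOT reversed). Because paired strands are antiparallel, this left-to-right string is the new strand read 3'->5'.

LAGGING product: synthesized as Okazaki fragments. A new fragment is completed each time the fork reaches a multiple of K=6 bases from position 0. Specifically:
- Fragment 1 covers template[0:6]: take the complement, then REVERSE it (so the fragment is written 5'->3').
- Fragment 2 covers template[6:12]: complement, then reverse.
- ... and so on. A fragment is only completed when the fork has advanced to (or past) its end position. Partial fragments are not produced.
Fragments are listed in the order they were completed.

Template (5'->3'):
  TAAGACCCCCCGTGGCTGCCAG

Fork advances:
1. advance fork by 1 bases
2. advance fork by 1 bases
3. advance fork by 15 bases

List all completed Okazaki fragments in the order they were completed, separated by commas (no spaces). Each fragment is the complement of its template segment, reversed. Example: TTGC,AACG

Answer: GTCTTA,CGGGGG

Derivation:
Step 1: advance 1 -> fork_pos = 0 + 1 = 1. Next multiple of 6 is 6 (not reached); still 0 fragment(s).
Step 2: advance 1 -> fork_pos = 1 + 1 = 2. Next multiple of 6 is 6 (not reached); still 0 fragment(s).
Step 3: advance 15 -> fork_pos = 2 + 15 = 17. Reached multiple(s) of 6: 6, 12 -> fragments 1-2 completed (2 total).
Final fork_pos = 17, so 2 fragment(s) are complete. Build each: template segment -> complement -> reverse.
Fragment 1: template[0:6] = TAAGAC -> complement ATTCTG -> reversed GTCTTA
Fragment 2: template[6:12] = CCCCCG -> complement GGGGGC -> reversed CGGGGG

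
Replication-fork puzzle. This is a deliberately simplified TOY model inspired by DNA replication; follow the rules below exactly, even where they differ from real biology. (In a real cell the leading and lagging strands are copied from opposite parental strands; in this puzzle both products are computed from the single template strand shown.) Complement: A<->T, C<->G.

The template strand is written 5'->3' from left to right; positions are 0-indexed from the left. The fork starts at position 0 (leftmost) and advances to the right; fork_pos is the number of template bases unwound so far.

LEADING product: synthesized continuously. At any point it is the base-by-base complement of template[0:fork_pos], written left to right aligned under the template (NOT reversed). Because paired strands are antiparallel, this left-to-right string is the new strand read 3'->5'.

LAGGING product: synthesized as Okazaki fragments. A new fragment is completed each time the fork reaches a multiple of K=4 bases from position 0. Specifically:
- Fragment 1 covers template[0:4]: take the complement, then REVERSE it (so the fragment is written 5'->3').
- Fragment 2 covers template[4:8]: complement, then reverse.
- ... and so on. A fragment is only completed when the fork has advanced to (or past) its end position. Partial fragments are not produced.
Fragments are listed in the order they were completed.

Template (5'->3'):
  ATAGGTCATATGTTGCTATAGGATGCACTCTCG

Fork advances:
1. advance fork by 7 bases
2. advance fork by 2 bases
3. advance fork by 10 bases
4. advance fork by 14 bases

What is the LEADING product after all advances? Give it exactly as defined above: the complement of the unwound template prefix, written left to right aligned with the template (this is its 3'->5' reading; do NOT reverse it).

Step 1: advance 7 -> fork_pos = 0 + 7 = 7.
Step 2: advance 2 -> fork_pos = 7 + 2 = 9.
Step 3: advance 10 -> fork_pos = 9 + 10 = 19.
Step 4: advance 14 -> fork_pos = 19 + 14 = 33.
Unwound prefix: template[0:33] = ATAGGTCATATGTTGCTATAGGATGCACTCTCG
Complement it base by base (A<->T, C<->G), keeping left-to-right order:
  [0:5] ATAGG -> TATCC
  [5:10] TCATA -> AGTAT
  [10:15] TGTTG -> ACAAC
  [15:20] CTATA -> GATAT
  [20:25] GGATG -> CCTAC
  [25:30] CACTC -> GTGAG
  [30:33] TCG -> AGC
Concatenate: TATCCAGTATACAACGATATCCTACGTGAGAGC (length 33; written aligned with the template, i.e. 3'->5').

Answer: TATCCAGTATACAACGATATCCTACGTGAGAGC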